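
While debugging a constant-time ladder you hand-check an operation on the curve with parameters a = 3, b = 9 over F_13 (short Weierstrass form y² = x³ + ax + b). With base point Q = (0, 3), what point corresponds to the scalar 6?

Double-and-add on 6 = (110)₂. Start with Q = (0, 3) for the leading 1-bit.
double: tangent at (0, 3): λ = (3·0² + 3)/(2·3) ≡ 3/6. 6⁻¹ ≡ 11 (mod 13), so λ ≡ 3·11 ≡ 7.
  x = λ² - 0 - 0 = 49 - 0 ≡ 10; y = λ·(0 - 10) - 3 ≡ 5. → (10, 5)
add Q: (10, 5) + (0, 3). λ = (3 - 5)/(0 - 10) ≡ 11/3 mod 13. 3⁻¹ ≡ 9 (mod 13), so λ ≡ 8.
  x = λ² - 10 - 0 = 64 - 10 ≡ 2; y = λ·(10 - 2) - 5 ≡ 7. → (2, 7)
double: tangent at (2, 7): λ = (3·2² + 3)/(2·7) ≡ 2/1. 1⁻¹ ≡ 1 (mod 13), so λ ≡ 2·1 ≡ 2.
  x = λ² - 2 - 2 = 4 - 4 ≡ 0; y = λ·(2 - 0) - 7 ≡ 10. → (0, 10)

(0, 10)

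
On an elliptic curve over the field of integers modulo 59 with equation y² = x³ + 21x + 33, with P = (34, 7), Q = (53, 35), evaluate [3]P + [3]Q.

(21, 0)

First 3P:
Repeated addition: build up to 3P.
2P: tangent at (34, 7): λ = (3·34² + 21)/(2·7) ≡ 8/14. 14⁻¹ ≡ 38 (mod 59), so λ ≡ 8·38 ≡ 9.
  x = λ² - 34 - 34 = 81 - 68 ≡ 13; y = λ·(34 - 13) - 7 ≡ 5. → (13, 5)
3P: (13, 5) + (34, 7). λ = (7 - 5)/(34 - 13) ≡ 2/21 mod 59. 21⁻¹ ≡ 45 (mod 59) since 21·45 = 945 ≡ 1, so λ ≡ 31.
  x = λ² - 13 - 34 = 961 - 47 ≡ 29; y = λ·(13 - 29) - 5 ≡ 30. → (29, 30)
3P = (29, 30).
Next 3Q:
Repeated addition: build up to 3Q.
2Q: tangent at (53, 35): λ = (3·53² + 21)/(2·35) ≡ 11/11. 11⁻¹ ≡ 43 (mod 59) since 11·43 = 473 ≡ 1, so λ ≡ 11·43 ≡ 1.
  x = λ² - 53 - 53 = 1 - 106 ≡ 13; y = λ·(53 - 13) - 35 ≡ 5. → (13, 5)
3Q: (13, 5) + (53, 35). λ = (35 - 5)/(53 - 13) ≡ 30/40 mod 59. 40⁻¹ ≡ 31 (mod 59) since 40·31 = 1240 ≡ 1, so λ ≡ 45.
  x = λ² - 13 - 53 = 2025 - 66 ≡ 12; y = λ·(13 - 12) - 5 ≡ 40. → (12, 40)
3Q = (12, 40).
Finally 3P + 3Q:
(29, 30) + (12, 40). λ = (40 - 30)/(12 - 29) ≡ 10/42 mod 59. 42⁻¹ ≡ 52 (mod 59), so λ ≡ 48.
  x = λ² - 29 - 12 = 2304 - 41 ≡ 21; y = λ·(29 - 21) - 30 ≡ 0. → (21, 0)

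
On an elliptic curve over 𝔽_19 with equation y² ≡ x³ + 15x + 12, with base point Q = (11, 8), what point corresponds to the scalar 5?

(1, 16)

Double-and-add on 5 = (101)₂. Start with Q = (11, 8) for the leading 1-bit.
double: tangent at (11, 8): λ = (3·11² + 15)/(2·8) ≡ 17/16. 16⁻¹ ≡ 6 (mod 19) since 16·6 = 96 ≡ 1, so λ ≡ 17·6 ≡ 7.
  x = λ² - 11 - 11 = 49 - 22 ≡ 8; y = λ·(11 - 8) - 8 ≡ 13. → (8, 13)
double: tangent at (8, 13): λ = (3·8² + 15)/(2·13) ≡ 17/7. 7⁻¹ ≡ 11 (mod 19) since 7·11 = 77 ≡ 1, so λ ≡ 17·11 ≡ 16.
  x = λ² - 8 - 8 = 256 - 16 ≡ 12; y = λ·(8 - 12) - 13 ≡ 18. → (12, 18)
add Q: (12, 18) + (11, 8). λ = (8 - 18)/(11 - 12) ≡ 9/18 mod 19. 18⁻¹ ≡ 18 (mod 19), so λ ≡ 10.
  x = λ² - 12 - 11 = 100 - 23 ≡ 1; y = λ·(12 - 1) - 18 ≡ 16. → (1, 16)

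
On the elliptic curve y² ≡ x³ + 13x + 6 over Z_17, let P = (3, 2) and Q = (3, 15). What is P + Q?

O

The two points share x = 3 and their y-coordinates satisfy 2 + 15 ≡ 0 (mod 17), so they are inverses. Their sum is ∞.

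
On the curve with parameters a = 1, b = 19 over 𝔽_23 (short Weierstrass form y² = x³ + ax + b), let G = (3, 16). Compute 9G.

(18, 2)

Double-and-add on 9 = (1001)₂. Start with G = (3, 16) for the leading 1-bit.
double: tangent at (3, 16): λ = (3·3² + 1)/(2·16) ≡ 5/9. 9⁻¹ ≡ 18 (mod 23), so λ ≡ 5·18 ≡ 21.
  x = λ² - 3 - 3 = 441 - 6 ≡ 21; y = λ·(3 - 21) - 16 ≡ 20. → (21, 20)
double: tangent at (21, 20): λ = (3·21² + 1)/(2·20) ≡ 13/17. 17⁻¹ ≡ 19 (mod 23) since 17·19 = 323 ≡ 1, so λ ≡ 13·19 ≡ 17.
  x = λ² - 21 - 21 = 289 - 42 ≡ 17; y = λ·(21 - 17) - 20 ≡ 2. → (17, 2)
double: tangent at (17, 2): λ = (3·17² + 1)/(2·2) ≡ 17/4. 4⁻¹ ≡ 6 (mod 23), so λ ≡ 17·6 ≡ 10.
  x = λ² - 17 - 17 = 100 - 34 ≡ 20; y = λ·(17 - 20) - 2 ≡ 14. → (20, 14)
add G: (20, 14) + (3, 16). λ = (16 - 14)/(3 - 20) ≡ 2/6 mod 23. 6⁻¹ ≡ 4 (mod 23), so λ ≡ 8.
  x = λ² - 20 - 3 = 64 - 23 ≡ 18; y = λ·(20 - 18) - 14 ≡ 2. → (18, 2)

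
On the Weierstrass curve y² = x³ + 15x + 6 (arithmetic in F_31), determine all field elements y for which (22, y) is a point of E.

x³ + 15x + 6 = 10984 ≡ 10 (mod 31).
Square roots of 10 mod 31: 14 and 17 (since 14² = 196 ≡ 10).

14, 17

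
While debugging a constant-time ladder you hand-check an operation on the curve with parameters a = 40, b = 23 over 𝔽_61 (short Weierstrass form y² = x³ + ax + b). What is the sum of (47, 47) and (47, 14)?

O

The two points share x = 47 and their y-coordinates satisfy 47 + 14 ≡ 0 (mod 61), so they are inverses. Their sum is O.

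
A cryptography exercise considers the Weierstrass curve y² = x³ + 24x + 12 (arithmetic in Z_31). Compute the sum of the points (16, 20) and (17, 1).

(16, 20) + (17, 1). λ = (1 - 20)/(17 - 16) ≡ 12/1 mod 31. 1⁻¹ ≡ 1 (mod 31) since 1·1 = 1 ≡ 1, so λ ≡ 12.
  x = λ² - 16 - 17 = 144 - 33 ≡ 18; y = λ·(16 - 18) - 20 ≡ 18. → (18, 18)

(18, 18)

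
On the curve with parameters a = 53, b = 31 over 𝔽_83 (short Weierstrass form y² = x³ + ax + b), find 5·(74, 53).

Write P = (74, 53).
Repeated addition: build up to 5P.
2P: tangent at (74, 53): λ = (3·74² + 53)/(2·53) ≡ 47/23. 23⁻¹ ≡ 65 (mod 83), so λ ≡ 47·65 ≡ 67.
  x = λ² - 74 - 74 = 4489 - 148 ≡ 25; y = λ·(74 - 25) - 53 ≡ 76. → (25, 76)
3P: (25, 76) + (74, 53). λ = (53 - 76)/(74 - 25) ≡ 60/49 mod 83. 49⁻¹ ≡ 61 (mod 83), so λ ≡ 8.
  x = λ² - 25 - 74 = 64 - 99 ≡ 48; y = λ·(25 - 48) - 76 ≡ 72. → (48, 72)
4P: (48, 72) + (74, 53). λ = (53 - 72)/(74 - 48) ≡ 64/26 mod 83. 26⁻¹ ≡ 16 (mod 83), so λ ≡ 28.
  x = λ² - 48 - 74 = 784 - 122 ≡ 81; y = λ·(48 - 81) - 72 ≡ 0. → (81, 0)
5P: (81, 0) + (74, 53). λ = (53 - 0)/(74 - 81) ≡ 53/76 mod 83. 76⁻¹ ≡ 71 (mod 83) since 76·71 = 5396 ≡ 1, so λ ≡ 28.
  x = λ² - 81 - 74 = 784 - 155 ≡ 48; y = λ·(81 - 48) - 0 ≡ 11. → (48, 11)

(48, 11)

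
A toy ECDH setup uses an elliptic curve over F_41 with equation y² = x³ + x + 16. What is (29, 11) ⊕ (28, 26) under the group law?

(29, 11) + (28, 26). λ = (26 - 11)/(28 - 29) ≡ 15/40 mod 41. 40⁻¹ ≡ 40 (mod 41) since 40·40 = 1600 ≡ 1, so λ ≡ 26.
  x = λ² - 29 - 28 = 676 - 57 ≡ 4; y = λ·(29 - 4) - 11 ≡ 24. → (4, 24)

(4, 24)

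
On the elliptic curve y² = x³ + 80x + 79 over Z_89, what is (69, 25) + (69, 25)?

(51, 62)

tangent at (69, 25): λ = (3·69² + 80)/(2·25) ≡ 34/50. 50⁻¹ ≡ 73 (mod 89) since 50·73 = 3650 ≡ 1, so λ ≡ 34·73 ≡ 79.
  x = λ² - 69 - 69 = 6241 - 138 ≡ 51; y = λ·(69 - 51) - 25 ≡ 62. → (51, 62)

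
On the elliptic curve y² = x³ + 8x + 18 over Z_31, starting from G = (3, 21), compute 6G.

(17, 13)

Double-and-add on 6 = (110)₂. Start with G = (3, 21) for the leading 1-bit.
double: tangent at (3, 21): λ = (3·3² + 8)/(2·21) ≡ 4/11. 11⁻¹ ≡ 17 (mod 31), so λ ≡ 4·17 ≡ 6.
  x = λ² - 3 - 3 = 36 - 6 ≡ 30; y = λ·(3 - 30) - 21 ≡ 3. → (30, 3)
add G: (30, 3) + (3, 21). λ = (21 - 3)/(3 - 30) ≡ 18/4 mod 31. 4⁻¹ ≡ 8 (mod 31), so λ ≡ 20.
  x = λ² - 30 - 3 = 400 - 33 ≡ 26; y = λ·(30 - 26) - 3 ≡ 15. → (26, 15)
double: tangent at (26, 15): λ = (3·26² + 8)/(2·15) ≡ 21/30. 30⁻¹ ≡ 30 (mod 31) since 30·30 = 900 ≡ 1, so λ ≡ 21·30 ≡ 10.
  x = λ² - 26 - 26 = 100 - 52 ≡ 17; y = λ·(26 - 17) - 15 ≡ 13. → (17, 13)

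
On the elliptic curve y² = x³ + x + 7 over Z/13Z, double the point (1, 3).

(10, 4)

tangent at (1, 3): λ = (3·1² + 1)/(2·3) ≡ 4/6. 6⁻¹ ≡ 11 (mod 13), so λ ≡ 4·11 ≡ 5.
  x = λ² - 1 - 1 = 25 - 2 ≡ 10; y = λ·(1 - 10) - 3 ≡ 4. → (10, 4)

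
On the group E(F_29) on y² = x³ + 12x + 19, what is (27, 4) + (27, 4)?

(13, 9)

tangent at (27, 4): λ = (3·27² + 12)/(2·4) ≡ 24/8. 8⁻¹ ≡ 11 (mod 29), so λ ≡ 24·11 ≡ 3.
  x = λ² - 27 - 27 = 9 - 54 ≡ 13; y = λ·(27 - 13) - 4 ≡ 9. → (13, 9)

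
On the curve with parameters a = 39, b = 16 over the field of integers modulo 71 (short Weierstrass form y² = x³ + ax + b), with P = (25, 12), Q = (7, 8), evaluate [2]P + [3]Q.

(22, 37)

First 2P:
Repeated addition: build up to 2P.
2P: tangent at (25, 12): λ = (3·25² + 39)/(2·12) ≡ 68/24. 24⁻¹ ≡ 3 (mod 71), so λ ≡ 68·3 ≡ 62.
  x = λ² - 25 - 25 = 3844 - 50 ≡ 31; y = λ·(25 - 31) - 12 ≡ 42. → (31, 42)
2P = (31, 42).
Next 3Q:
Repeated addition: build up to 3Q.
2Q: tangent at (7, 8): λ = (3·7² + 39)/(2·8) ≡ 44/16. 16⁻¹ ≡ 40 (mod 71), so λ ≡ 44·40 ≡ 56.
  x = λ² - 7 - 7 = 3136 - 14 ≡ 69; y = λ·(7 - 69) - 8 ≡ 70. → (69, 70)
3Q: (69, 70) + (7, 8). λ = (8 - 70)/(7 - 69) ≡ 9/9 mod 71. 9⁻¹ ≡ 8 (mod 71) since 9·8 = 72 ≡ 1, so λ ≡ 1.
  x = λ² - 69 - 7 = 1 - 76 ≡ 67; y = λ·(69 - 67) - 70 ≡ 3. → (67, 3)
3Q = (67, 3).
Finally 2P + 3Q:
(31, 42) + (67, 3). λ = (3 - 42)/(67 - 31) ≡ 32/36 mod 71. 36⁻¹ ≡ 2 (mod 71), so λ ≡ 64.
  x = λ² - 31 - 67 = 4096 - 98 ≡ 22; y = λ·(31 - 22) - 42 ≡ 37. → (22, 37)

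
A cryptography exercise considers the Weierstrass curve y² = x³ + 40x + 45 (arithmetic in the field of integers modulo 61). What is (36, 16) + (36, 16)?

(1, 56)

tangent at (36, 16): λ = (3·36² + 40)/(2·16) ≡ 24/32. 32⁻¹ ≡ 21 (mod 61) since 32·21 = 672 ≡ 1, so λ ≡ 24·21 ≡ 16.
  x = λ² - 36 - 36 = 256 - 72 ≡ 1; y = λ·(36 - 1) - 16 ≡ 56. → (1, 56)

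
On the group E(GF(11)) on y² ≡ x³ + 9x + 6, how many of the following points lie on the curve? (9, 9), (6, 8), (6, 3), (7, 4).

(9, 9): 9² ≡ 4, rhs ≡ 2 → off.
(6, 8): 8² ≡ 9, rhs ≡ 1 → off.
(6, 3): 3² ≡ 9, rhs ≡ 1 → off.
(7, 4): 4² ≡ 5, rhs ≡ 5 → on.

1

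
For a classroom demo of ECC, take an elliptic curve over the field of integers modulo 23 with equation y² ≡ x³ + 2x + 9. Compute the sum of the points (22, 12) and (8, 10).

(22, 12) + (8, 10). λ = (10 - 12)/(8 - 22) ≡ 21/9 mod 23. 9⁻¹ ≡ 18 (mod 23) since 9·18 = 162 ≡ 1, so λ ≡ 10.
  x = λ² - 22 - 8 = 100 - 30 ≡ 1; y = λ·(22 - 1) - 12 ≡ 14. → (1, 14)

(1, 14)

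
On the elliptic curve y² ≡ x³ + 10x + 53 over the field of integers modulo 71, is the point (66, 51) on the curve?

no

y² = 51² ≡ 45; x³ + 10x + 53 = 288209 ≡ 20 (mod 71). 45 ≠ 20.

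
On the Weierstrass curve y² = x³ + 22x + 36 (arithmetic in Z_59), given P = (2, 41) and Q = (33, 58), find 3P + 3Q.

First 3P:
Repeated addition: build up to 3P.
2P: tangent at (2, 41): λ = (3·2² + 22)/(2·41) ≡ 34/23. 23⁻¹ ≡ 18 (mod 59) since 23·18 = 414 ≡ 1, so λ ≡ 34·18 ≡ 22.
  x = λ² - 2 - 2 = 484 - 4 ≡ 8; y = λ·(2 - 8) - 41 ≡ 4. → (8, 4)
3P: (8, 4) + (2, 41). λ = (41 - 4)/(2 - 8) ≡ 37/53 mod 59. 53⁻¹ ≡ 49 (mod 59) since 53·49 = 2597 ≡ 1, so λ ≡ 43.
  x = λ² - 8 - 2 = 1849 - 10 ≡ 10; y = λ·(8 - 10) - 4 ≡ 28. → (10, 28)
3P = (10, 28).
Next 3Q:
Repeated addition: build up to 3Q.
2Q: tangent at (33, 58): λ = (3·33² + 22)/(2·58) ≡ 44/57. 57⁻¹ ≡ 29 (mod 59) since 57·29 = 1653 ≡ 1, so λ ≡ 44·29 ≡ 37.
  x = λ² - 33 - 33 = 1369 - 66 ≡ 5; y = λ·(33 - 5) - 58 ≡ 34. → (5, 34)
3Q: (5, 34) + (33, 58). λ = (58 - 34)/(33 - 5) ≡ 24/28 mod 59. 28⁻¹ ≡ 19 (mod 59), so λ ≡ 43.
  x = λ² - 5 - 33 = 1849 - 38 ≡ 41; y = λ·(5 - 41) - 34 ≡ 11. → (41, 11)
3Q = (41, 11).
Finally 3P + 3Q:
(10, 28) + (41, 11). λ = (11 - 28)/(41 - 10) ≡ 42/31 mod 59. 31⁻¹ ≡ 40 (mod 59) since 31·40 = 1240 ≡ 1, so λ ≡ 28.
  x = λ² - 10 - 41 = 784 - 51 ≡ 25; y = λ·(10 - 25) - 28 ≡ 24. → (25, 24)

(25, 24)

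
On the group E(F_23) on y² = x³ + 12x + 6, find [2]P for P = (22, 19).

tangent at (22, 19): λ = (3·22² + 12)/(2·19) ≡ 15/15. 15⁻¹ ≡ 20 (mod 23), so λ ≡ 15·20 ≡ 1.
  x = λ² - 22 - 22 = 1 - 44 ≡ 3; y = λ·(22 - 3) - 19 ≡ 0. → (3, 0)

(3, 0)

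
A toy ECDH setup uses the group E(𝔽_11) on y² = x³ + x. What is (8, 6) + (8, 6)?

tangent at (8, 6): λ = (3·8² + 1)/(2·6) ≡ 6/1. 1⁻¹ ≡ 1 (mod 11), so λ ≡ 6·1 ≡ 6.
  x = λ² - 8 - 8 = 36 - 16 ≡ 9; y = λ·(8 - 9) - 6 ≡ 10. → (9, 10)

(9, 10)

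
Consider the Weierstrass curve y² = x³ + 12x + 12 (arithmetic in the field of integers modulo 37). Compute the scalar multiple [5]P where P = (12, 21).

(21, 4)

Repeated addition: build up to 5P.
2P: tangent at (12, 21): λ = (3·12² + 12)/(2·21) ≡ 0/5. 5⁻¹ ≡ 15 (mod 37), so λ ≡ 0·15 ≡ 0.
  x = λ² - 12 - 12 = 0 - 24 ≡ 13; y = λ·(12 - 13) - 21 ≡ 16. → (13, 16)
3P: (13, 16) + (12, 21). λ = (21 - 16)/(12 - 13) ≡ 5/36 mod 37. 36⁻¹ ≡ 36 (mod 37), so λ ≡ 32.
  x = λ² - 13 - 12 = 1024 - 25 ≡ 0; y = λ·(13 - 0) - 16 ≡ 30. → (0, 30)
4P: (0, 30) + (12, 21). λ = (21 - 30)/(12 - 0) ≡ 28/12 mod 37. 12⁻¹ ≡ 34 (mod 37), so λ ≡ 27.
  x = λ² - 0 - 12 = 729 - 12 ≡ 14; y = λ·(0 - 14) - 30 ≡ 36. → (14, 36)
5P: (14, 36) + (12, 21). λ = (21 - 36)/(12 - 14) ≡ 22/35 mod 37. 35⁻¹ ≡ 18 (mod 37), so λ ≡ 26.
  x = λ² - 14 - 12 = 676 - 26 ≡ 21; y = λ·(14 - 21) - 36 ≡ 4. → (21, 4)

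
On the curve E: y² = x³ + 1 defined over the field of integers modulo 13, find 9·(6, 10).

(10, 0)

Write G = (6, 10).
Repeated addition: build up to 9G.
2G: tangent at (6, 10): λ = (3·6² + 0)/(2·10) ≡ 4/7. 7⁻¹ ≡ 2 (mod 13) since 7·2 = 14 ≡ 1, so λ ≡ 4·2 ≡ 8.
  x = λ² - 6 - 6 = 64 - 12 ≡ 0; y = λ·(6 - 0) - 10 ≡ 12. → (0, 12)
3G: (0, 12) + (6, 10). λ = (10 - 12)/(6 - 0) ≡ 11/6 mod 13. 6⁻¹ ≡ 11 (mod 13), so λ ≡ 4.
  x = λ² - 0 - 6 = 16 - 6 ≡ 10; y = λ·(0 - 10) - 12 ≡ 0. → (10, 0)
4G: (10, 0) + (6, 10). λ = (10 - 0)/(6 - 10) ≡ 10/9 mod 13. 9⁻¹ ≡ 3 (mod 13), so λ ≡ 4.
  x = λ² - 10 - 6 = 16 - 16 ≡ 0; y = λ·(10 - 0) - 0 ≡ 1. → (0, 1)
5G: (0, 1) + (6, 10). λ = (10 - 1)/(6 - 0) ≡ 9/6 mod 13. 6⁻¹ ≡ 11 (mod 13) since 6·11 = 66 ≡ 1, so λ ≡ 8.
  x = λ² - 0 - 6 = 64 - 6 ≡ 6; y = λ·(0 - 6) - 1 ≡ 3. → (6, 3)
6G: (6, 3) + (6, 10): same x and y₁ ≡ -y₂, so the sum is the point at infinity.
7G: the point at infinity + (6, 10) = (6, 10) (identity).
8G: tangent at (6, 10): λ = (3·6² + 0)/(2·10) ≡ 4/7. 7⁻¹ ≡ 2 (mod 13), so λ ≡ 4·2 ≡ 8.
  x = λ² - 6 - 6 = 64 - 12 ≡ 0; y = λ·(6 - 0) - 10 ≡ 12. → (0, 12)
9G: (0, 12) + (6, 10). λ = (10 - 12)/(6 - 0) ≡ 11/6 mod 13. 6⁻¹ ≡ 11 (mod 13) since 6·11 = 66 ≡ 1, so λ ≡ 4.
  x = λ² - 0 - 6 = 16 - 6 ≡ 10; y = λ·(0 - 10) - 12 ≡ 0. → (10, 0)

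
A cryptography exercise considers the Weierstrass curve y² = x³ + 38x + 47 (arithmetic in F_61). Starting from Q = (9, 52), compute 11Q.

(54, 32)

Double-and-add on 11 = (1011)₂. Start with Q = (9, 52) for the leading 1-bit.
double: tangent at (9, 52): λ = (3·9² + 38)/(2·52) ≡ 37/43. 43⁻¹ ≡ 44 (mod 61), so λ ≡ 37·44 ≡ 42.
  x = λ² - 9 - 9 = 1764 - 18 ≡ 38; y = λ·(9 - 38) - 52 ≡ 11. → (38, 11)
double: tangent at (38, 11): λ = (3·38² + 38)/(2·11) ≡ 39/22. 22⁻¹ ≡ 25 (mod 61) since 22·25 = 550 ≡ 1, so λ ≡ 39·25 ≡ 60.
  x = λ² - 38 - 38 = 3600 - 76 ≡ 47; y = λ·(38 - 47) - 11 ≡ 59. → (47, 59)
add Q: (47, 59) + (9, 52). λ = (52 - 59)/(9 - 47) ≡ 54/23 mod 61. 23⁻¹ ≡ 8 (mod 61) since 23·8 = 184 ≡ 1, so λ ≡ 5.
  x = λ² - 47 - 9 = 25 - 56 ≡ 30; y = λ·(47 - 30) - 59 ≡ 26. → (30, 26)
double: tangent at (30, 26): λ = (3·30² + 38)/(2·26) ≡ 54/52. 52⁻¹ ≡ 27 (mod 61), so λ ≡ 54·27 ≡ 55.
  x = λ² - 30 - 30 = 3025 - 60 ≡ 37; y = λ·(30 - 37) - 26 ≡ 16. → (37, 16)
add Q: (37, 16) + (9, 52). λ = (52 - 16)/(9 - 37) ≡ 36/33 mod 61. 33⁻¹ ≡ 37 (mod 61) since 33·37 = 1221 ≡ 1, so λ ≡ 51.
  x = λ² - 37 - 9 = 2601 - 46 ≡ 54; y = λ·(37 - 54) - 16 ≡ 32. → (54, 32)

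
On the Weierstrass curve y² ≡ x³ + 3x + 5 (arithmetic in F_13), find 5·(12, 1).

Write G = (12, 1).
Double-and-add on 5 = (101)₂. Start with G = (12, 1) for the leading 1-bit.
double: tangent at (12, 1): λ = (3·12² + 3)/(2·1) ≡ 6/2. 2⁻¹ ≡ 7 (mod 13), so λ ≡ 6·7 ≡ 3.
  x = λ² - 12 - 12 = 9 - 24 ≡ 11; y = λ·(12 - 11) - 1 ≡ 2. → (11, 2)
double: tangent at (11, 2): λ = (3·11² + 3)/(2·2) ≡ 2/4. 4⁻¹ ≡ 10 (mod 13), so λ ≡ 2·10 ≡ 7.
  x = λ² - 11 - 11 = 49 - 22 ≡ 1; y = λ·(11 - 1) - 2 ≡ 3. → (1, 3)
add G: (1, 3) + (12, 1). λ = (1 - 3)/(12 - 1) ≡ 11/11 mod 13. 11⁻¹ ≡ 6 (mod 13), so λ ≡ 1.
  x = λ² - 1 - 12 = 1 - 13 ≡ 1; y = λ·(1 - 1) - 3 ≡ 10. → (1, 10)

(1, 10)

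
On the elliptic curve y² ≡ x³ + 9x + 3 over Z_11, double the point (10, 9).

(0, 5)

tangent at (10, 9): λ = (3·10² + 9)/(2·9) ≡ 1/7. 7⁻¹ ≡ 8 (mod 11), so λ ≡ 1·8 ≡ 8.
  x = λ² - 10 - 10 = 64 - 20 ≡ 0; y = λ·(10 - 0) - 9 ≡ 5. → (0, 5)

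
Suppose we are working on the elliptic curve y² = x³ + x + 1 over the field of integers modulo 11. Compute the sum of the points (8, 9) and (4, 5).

(8, 9) + (4, 5). λ = (5 - 9)/(4 - 8) ≡ 7/7 mod 11. 7⁻¹ ≡ 8 (mod 11), so λ ≡ 1.
  x = λ² - 8 - 4 = 1 - 12 ≡ 0; y = λ·(8 - 0) - 9 ≡ 10. → (0, 10)

(0, 10)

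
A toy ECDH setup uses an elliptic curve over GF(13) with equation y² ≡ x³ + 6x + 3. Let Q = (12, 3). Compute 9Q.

(4, 0)

Repeated addition: build up to 9Q.
2Q: tangent at (12, 3): λ = (3·12² + 6)/(2·3) ≡ 9/6. 6⁻¹ ≡ 11 (mod 13) since 6·11 = 66 ≡ 1, so λ ≡ 9·11 ≡ 8.
  x = λ² - 12 - 12 = 64 - 24 ≡ 1; y = λ·(12 - 1) - 3 ≡ 7. → (1, 7)
3Q: (1, 7) + (12, 3). λ = (3 - 7)/(12 - 1) ≡ 9/11 mod 13. 11⁻¹ ≡ 6 (mod 13), so λ ≡ 2.
  x = λ² - 1 - 12 = 4 - 13 ≡ 4; y = λ·(1 - 4) - 7 ≡ 0. → (4, 0)
4Q: (4, 0) + (12, 3). λ = (3 - 0)/(12 - 4) ≡ 3/8 mod 13. 8⁻¹ ≡ 5 (mod 13), so λ ≡ 2.
  x = λ² - 4 - 12 = 4 - 16 ≡ 1; y = λ·(4 - 1) - 0 ≡ 6. → (1, 6)
5Q: (1, 6) + (12, 3). λ = (3 - 6)/(12 - 1) ≡ 10/11 mod 13. 11⁻¹ ≡ 6 (mod 13), so λ ≡ 8.
  x = λ² - 1 - 12 = 64 - 13 ≡ 12; y = λ·(1 - 12) - 6 ≡ 10. → (12, 10)
6Q: (12, 10) + (12, 3): same x and y₁ ≡ -y₂, so the sum is the point at infinity.
7Q: the point at infinity + (12, 3) = (12, 3) (identity).
8Q: tangent at (12, 3): λ = (3·12² + 6)/(2·3) ≡ 9/6. 6⁻¹ ≡ 11 (mod 13), so λ ≡ 9·11 ≡ 8.
  x = λ² - 12 - 12 = 64 - 24 ≡ 1; y = λ·(12 - 1) - 3 ≡ 7. → (1, 7)
9Q: (1, 7) + (12, 3). λ = (3 - 7)/(12 - 1) ≡ 9/11 mod 13. 11⁻¹ ≡ 6 (mod 13) since 11·6 = 66 ≡ 1, so λ ≡ 2.
  x = λ² - 1 - 12 = 4 - 13 ≡ 4; y = λ·(1 - 4) - 7 ≡ 0. → (4, 0)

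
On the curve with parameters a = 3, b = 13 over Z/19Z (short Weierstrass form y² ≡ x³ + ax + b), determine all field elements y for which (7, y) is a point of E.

x³ + 3x + 13 = 377 ≡ 16 (mod 19).
Square roots of 16 mod 19: 4 and 15 (since 4² = 16 ≡ 16).

4, 15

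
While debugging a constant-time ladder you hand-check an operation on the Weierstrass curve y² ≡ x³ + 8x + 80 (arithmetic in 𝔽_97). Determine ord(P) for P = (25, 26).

2P: tangent at (25, 26): λ = (3·25² + 8)/(2·26) ≡ 40/52. 52⁻¹ ≡ 28 (mod 97), so λ ≡ 40·28 ≡ 53.
  x = λ² - 25 - 25 = 2809 - 50 ≡ 43; y = λ·(25 - 43) - 26 ≡ 87. → (43, 87)
3P: (43, 87) + (25, 26). λ = (26 - 87)/(25 - 43) ≡ 36/79 mod 97. 79⁻¹ ≡ 70 (mod 97) since 79·70 = 5530 ≡ 1, so λ ≡ 95.
  x = λ² - 43 - 25 = 9025 - 68 ≡ 33; y = λ·(43 - 33) - 87 ≡ 87. → (33, 87)
4P: (33, 87) + (25, 26). λ = (26 - 87)/(25 - 33) ≡ 36/89 mod 97. 89⁻¹ ≡ 12 (mod 97), so λ ≡ 44.
  x = λ² - 33 - 25 = 1936 - 58 ≡ 35; y = λ·(33 - 35) - 87 ≡ 19. → (35, 19)
5P: (35, 19) + (25, 26). λ = (26 - 19)/(25 - 35) ≡ 7/87 mod 97. 87⁻¹ ≡ 29 (mod 97), so λ ≡ 9.
  x = λ² - 35 - 25 = 81 - 60 ≡ 21; y = λ·(35 - 21) - 19 ≡ 10. → (21, 10)
6P: (21, 10) + (25, 26). λ = (26 - 10)/(25 - 21) ≡ 16/4 mod 97. 4⁻¹ ≡ 73 (mod 97), so λ ≡ 4.
  x = λ² - 21 - 25 = 16 - 46 ≡ 67; y = λ·(21 - 67) - 10 ≡ 0. → (67, 0)
7P: (67, 0) + (25, 26). λ = (26 - 0)/(25 - 67) ≡ 26/55 mod 97. 55⁻¹ ≡ 30 (mod 97) since 55·30 = 1650 ≡ 1, so λ ≡ 4.
  x = λ² - 67 - 25 = 16 - 92 ≡ 21; y = λ·(67 - 21) - 0 ≡ 87. → (21, 87)
8P: (21, 87) + (25, 26). λ = (26 - 87)/(25 - 21) ≡ 36/4 mod 97. 4⁻¹ ≡ 73 (mod 97), so λ ≡ 9.
  x = λ² - 21 - 25 = 81 - 46 ≡ 35; y = λ·(21 - 35) - 87 ≡ 78. → (35, 78)
9P: (35, 78) + (25, 26). λ = (26 - 78)/(25 - 35) ≡ 45/87 mod 97. 87⁻¹ ≡ 29 (mod 97) since 87·29 = 2523 ≡ 1, so λ ≡ 44.
  x = λ² - 35 - 25 = 1936 - 60 ≡ 33; y = λ·(35 - 33) - 78 ≡ 10. → (33, 10)
10P: (33, 10) + (25, 26). λ = (26 - 10)/(25 - 33) ≡ 16/89 mod 97. 89⁻¹ ≡ 12 (mod 97) since 89·12 = 1068 ≡ 1, so λ ≡ 95.
  x = λ² - 33 - 25 = 9025 - 58 ≡ 43; y = λ·(33 - 43) - 10 ≡ 10. → (43, 10)
11P: (43, 10) + (25, 26). λ = (26 - 10)/(25 - 43) ≡ 16/79 mod 97. 79⁻¹ ≡ 70 (mod 97), so λ ≡ 53.
  x = λ² - 43 - 25 = 2809 - 68 ≡ 25; y = λ·(43 - 25) - 10 ≡ 71. → (25, 71)
12P: (25, 71) + (25, 26): same x and y₁ ≡ -y₂, so the sum is 𝒪.
12P = 𝒪, so the order is 12.

12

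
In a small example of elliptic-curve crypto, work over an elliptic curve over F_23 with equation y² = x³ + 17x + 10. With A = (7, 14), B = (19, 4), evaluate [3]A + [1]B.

(15, 11)

First 3A:
Repeated addition: build up to 3A.
2A: tangent at (7, 14): λ = (3·7² + 17)/(2·14) ≡ 3/5. 5⁻¹ ≡ 14 (mod 23), so λ ≡ 3·14 ≡ 19.
  x = λ² - 7 - 7 = 361 - 14 ≡ 2; y = λ·(7 - 2) - 14 ≡ 12. → (2, 12)
3A: (2, 12) + (7, 14). λ = (14 - 12)/(7 - 2) ≡ 2/5 mod 23. 5⁻¹ ≡ 14 (mod 23) since 5·14 = 70 ≡ 1, so λ ≡ 5.
  x = λ² - 2 - 7 = 25 - 9 ≡ 16; y = λ·(2 - 16) - 12 ≡ 10. → (16, 10)
3A = (16, 10).
Finally 3A + B:
(16, 10) + (19, 4). λ = (4 - 10)/(19 - 16) ≡ 17/3 mod 23. 3⁻¹ ≡ 8 (mod 23) since 3·8 = 24 ≡ 1, so λ ≡ 21.
  x = λ² - 16 - 19 = 441 - 35 ≡ 15; y = λ·(16 - 15) - 10 ≡ 11. → (15, 11)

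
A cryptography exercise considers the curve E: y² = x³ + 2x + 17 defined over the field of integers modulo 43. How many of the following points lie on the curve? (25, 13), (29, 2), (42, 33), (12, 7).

3

(25, 13): 13² ≡ 40, rhs ≡ 40 → on.
(29, 2): 2² ≡ 4, rhs ≡ 40 → off.
(42, 33): 33² ≡ 14, rhs ≡ 14 → on.
(12, 7): 7² ≡ 6, rhs ≡ 6 → on.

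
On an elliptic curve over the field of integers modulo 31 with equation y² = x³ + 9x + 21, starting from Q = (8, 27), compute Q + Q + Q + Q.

(21, 27)

Double-and-add on 4 = (100)₂. Start with Q = (8, 27) for the leading 1-bit.
double: tangent at (8, 27): λ = (3·8² + 9)/(2·27) ≡ 15/23. 23⁻¹ ≡ 27 (mod 31) since 23·27 = 621 ≡ 1, so λ ≡ 15·27 ≡ 2.
  x = λ² - 8 - 8 = 4 - 16 ≡ 19; y = λ·(8 - 19) - 27 ≡ 13. → (19, 13)
double: tangent at (19, 13): λ = (3·19² + 9)/(2·13) ≡ 7/26. 26⁻¹ ≡ 6 (mod 31) since 26·6 = 156 ≡ 1, so λ ≡ 7·6 ≡ 11.
  x = λ² - 19 - 19 = 121 - 38 ≡ 21; y = λ·(19 - 21) - 13 ≡ 27. → (21, 27)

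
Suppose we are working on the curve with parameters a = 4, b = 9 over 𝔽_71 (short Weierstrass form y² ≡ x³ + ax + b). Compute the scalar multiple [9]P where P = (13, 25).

Repeated addition: build up to 9P.
2P: tangent at (13, 25): λ = (3·13² + 4)/(2·25) ≡ 14/50. 50⁻¹ ≡ 27 (mod 71), so λ ≡ 14·27 ≡ 23.
  x = λ² - 13 - 13 = 529 - 26 ≡ 6; y = λ·(13 - 6) - 25 ≡ 65. → (6, 65)
3P: (6, 65) + (13, 25). λ = (25 - 65)/(13 - 6) ≡ 31/7 mod 71. 7⁻¹ ≡ 61 (mod 71), so λ ≡ 45.
  x = λ² - 6 - 13 = 2025 - 19 ≡ 18; y = λ·(6 - 18) - 65 ≡ 34. → (18, 34)
4P: (18, 34) + (13, 25). λ = (25 - 34)/(13 - 18) ≡ 62/66 mod 71. 66⁻¹ ≡ 14 (mod 71), so λ ≡ 16.
  x = λ² - 18 - 13 = 256 - 31 ≡ 12; y = λ·(18 - 12) - 34 ≡ 62. → (12, 62)
5P: (12, 62) + (13, 25). λ = (25 - 62)/(13 - 12) ≡ 34/1 mod 71. 1⁻¹ ≡ 1 (mod 71), so λ ≡ 34.
  x = λ² - 12 - 13 = 1156 - 25 ≡ 66; y = λ·(12 - 66) - 62 ≡ 19. → (66, 19)
6P: (66, 19) + (13, 25). λ = (25 - 19)/(13 - 66) ≡ 6/18 mod 71. 18⁻¹ ≡ 4 (mod 71) since 18·4 = 72 ≡ 1, so λ ≡ 24.
  x = λ² - 66 - 13 = 576 - 79 ≡ 0; y = λ·(66 - 0) - 19 ≡ 3. → (0, 3)
7P: (0, 3) + (13, 25). λ = (25 - 3)/(13 - 0) ≡ 22/13 mod 71. 13⁻¹ ≡ 11 (mod 71), so λ ≡ 29.
  x = λ² - 0 - 13 = 841 - 13 ≡ 47; y = λ·(0 - 47) - 3 ≡ 54. → (47, 54)
8P: (47, 54) + (13, 25). λ = (25 - 54)/(13 - 47) ≡ 42/37 mod 71. 37⁻¹ ≡ 48 (mod 71), so λ ≡ 28.
  x = λ² - 47 - 13 = 784 - 60 ≡ 14; y = λ·(47 - 14) - 54 ≡ 18. → (14, 18)
9P: (14, 18) + (13, 25). λ = (25 - 18)/(13 - 14) ≡ 7/70 mod 71. 70⁻¹ ≡ 70 (mod 71), so λ ≡ 64.
  x = λ² - 14 - 13 = 4096 - 27 ≡ 22; y = λ·(14 - 22) - 18 ≡ 38. → (22, 38)

(22, 38)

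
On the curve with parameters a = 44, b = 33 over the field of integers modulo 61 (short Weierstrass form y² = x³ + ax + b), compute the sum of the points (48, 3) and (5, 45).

(48, 3) + (5, 45). λ = (45 - 3)/(5 - 48) ≡ 42/18 mod 61. 18⁻¹ ≡ 17 (mod 61), so λ ≡ 43.
  x = λ² - 48 - 5 = 1849 - 53 ≡ 27; y = λ·(48 - 27) - 3 ≡ 46. → (27, 46)

(27, 46)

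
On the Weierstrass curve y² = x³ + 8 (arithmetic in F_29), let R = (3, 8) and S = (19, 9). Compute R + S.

(3, 8) + (19, 9). λ = (9 - 8)/(19 - 3) ≡ 1/16 mod 29. 16⁻¹ ≡ 20 (mod 29), so λ ≡ 20.
  x = λ² - 3 - 19 = 400 - 22 ≡ 1; y = λ·(3 - 1) - 8 ≡ 3. → (1, 3)

(1, 3)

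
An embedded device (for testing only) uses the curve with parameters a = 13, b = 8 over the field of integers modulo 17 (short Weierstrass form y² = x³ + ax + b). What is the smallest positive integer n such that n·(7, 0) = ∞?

2P: (7, 0) + (7, 0): same x and y₁ ≡ -y₂, so the sum is ∞.
2P = ∞, so the order is 2.

2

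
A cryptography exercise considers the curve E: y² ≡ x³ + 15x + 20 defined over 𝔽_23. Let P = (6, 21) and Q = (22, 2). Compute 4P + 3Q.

(3, 0)

First 4P:
Repeated addition: build up to 4P.
2P: tangent at (6, 21): λ = (3·6² + 15)/(2·21) ≡ 8/19. 19⁻¹ ≡ 17 (mod 23), so λ ≡ 8·17 ≡ 21.
  x = λ² - 6 - 6 = 441 - 12 ≡ 15; y = λ·(6 - 15) - 21 ≡ 20. → (15, 20)
3P: (15, 20) + (6, 21). λ = (21 - 20)/(6 - 15) ≡ 1/14 mod 23. 14⁻¹ ≡ 5 (mod 23), so λ ≡ 5.
  x = λ² - 15 - 6 = 25 - 21 ≡ 4; y = λ·(15 - 4) - 20 ≡ 12. → (4, 12)
4P: (4, 12) + (6, 21). λ = (21 - 12)/(6 - 4) ≡ 9/2 mod 23. 2⁻¹ ≡ 12 (mod 23) since 2·12 = 24 ≡ 1, so λ ≡ 16.
  x = λ² - 4 - 6 = 256 - 10 ≡ 16; y = λ·(4 - 16) - 12 ≡ 3. → (16, 3)
4P = (16, 3).
Next 3Q:
Repeated addition: build up to 3Q.
2Q: tangent at (22, 2): λ = (3·22² + 15)/(2·2) ≡ 18/4. 4⁻¹ ≡ 6 (mod 23), so λ ≡ 18·6 ≡ 16.
  x = λ² - 22 - 22 = 256 - 44 ≡ 5; y = λ·(22 - 5) - 2 ≡ 17. → (5, 17)
3Q: (5, 17) + (22, 2). λ = (2 - 17)/(22 - 5) ≡ 8/17 mod 23. 17⁻¹ ≡ 19 (mod 23), so λ ≡ 14.
  x = λ² - 5 - 22 = 196 - 27 ≡ 8; y = λ·(5 - 8) - 17 ≡ 10. → (8, 10)
3Q = (8, 10).
Finally 4P + 3Q:
(16, 3) + (8, 10). λ = (10 - 3)/(8 - 16) ≡ 7/15 mod 23. 15⁻¹ ≡ 20 (mod 23), so λ ≡ 2.
  x = λ² - 16 - 8 = 4 - 24 ≡ 3; y = λ·(16 - 3) - 3 ≡ 0. → (3, 0)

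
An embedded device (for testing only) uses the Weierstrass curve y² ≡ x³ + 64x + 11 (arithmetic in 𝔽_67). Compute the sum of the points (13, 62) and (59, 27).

(35, 13)

(13, 62) + (59, 27). λ = (27 - 62)/(59 - 13) ≡ 32/46 mod 67. 46⁻¹ ≡ 51 (mod 67), so λ ≡ 24.
  x = λ² - 13 - 59 = 576 - 72 ≡ 35; y = λ·(13 - 35) - 62 ≡ 13. → (35, 13)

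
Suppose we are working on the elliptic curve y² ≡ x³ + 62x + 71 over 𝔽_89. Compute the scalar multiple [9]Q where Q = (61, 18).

Repeated addition: build up to 9Q.
2Q: tangent at (61, 18): λ = (3·61² + 62)/(2·18) ≡ 11/36. 36⁻¹ ≡ 47 (mod 89), so λ ≡ 11·47 ≡ 72.
  x = λ² - 61 - 61 = 5184 - 122 ≡ 78; y = λ·(61 - 78) - 18 ≡ 4. → (78, 4)
3Q: (78, 4) + (61, 18). λ = (18 - 4)/(61 - 78) ≡ 14/72 mod 89. 72⁻¹ ≡ 68 (mod 89) since 72·68 = 4896 ≡ 1, so λ ≡ 62.
  x = λ² - 78 - 61 = 3844 - 139 ≡ 56; y = λ·(78 - 56) - 4 ≡ 25. → (56, 25)
4Q: (56, 25) + (61, 18). λ = (18 - 25)/(61 - 56) ≡ 82/5 mod 89. 5⁻¹ ≡ 18 (mod 89) since 5·18 = 90 ≡ 1, so λ ≡ 52.
  x = λ² - 56 - 61 = 2704 - 117 ≡ 6; y = λ·(56 - 6) - 25 ≡ 83. → (6, 83)
5Q: (6, 83) + (61, 18). λ = (18 - 83)/(61 - 6) ≡ 24/55 mod 89. 55⁻¹ ≡ 34 (mod 89), so λ ≡ 15.
  x = λ² - 6 - 61 = 225 - 67 ≡ 69; y = λ·(6 - 69) - 83 ≡ 40. → (69, 40)
6Q: (69, 40) + (61, 18). λ = (18 - 40)/(61 - 69) ≡ 67/81 mod 89. 81⁻¹ ≡ 11 (mod 89) since 81·11 = 891 ≡ 1, so λ ≡ 25.
  x = λ² - 69 - 61 = 625 - 130 ≡ 50; y = λ·(69 - 50) - 40 ≡ 79. → (50, 79)
7Q: (50, 79) + (61, 18). λ = (18 - 79)/(61 - 50) ≡ 28/11 mod 89. 11⁻¹ ≡ 81 (mod 89) since 11·81 = 891 ≡ 1, so λ ≡ 43.
  x = λ² - 50 - 61 = 1849 - 111 ≡ 47; y = λ·(50 - 47) - 79 ≡ 50. → (47, 50)
8Q: (47, 50) + (61, 18). λ = (18 - 50)/(61 - 47) ≡ 57/14 mod 89. 14⁻¹ ≡ 70 (mod 89) since 14·70 = 980 ≡ 1, so λ ≡ 74.
  x = λ² - 47 - 61 = 5476 - 108 ≡ 28; y = λ·(47 - 28) - 50 ≡ 21. → (28, 21)
9Q: (28, 21) + (61, 18). λ = (18 - 21)/(61 - 28) ≡ 86/33 mod 89. 33⁻¹ ≡ 27 (mod 89) since 33·27 = 891 ≡ 1, so λ ≡ 8.
  x = λ² - 28 - 61 = 64 - 89 ≡ 64; y = λ·(28 - 64) - 21 ≡ 47. → (64, 47)

(64, 47)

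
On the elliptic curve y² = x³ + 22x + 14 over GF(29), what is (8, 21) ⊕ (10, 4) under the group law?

(8, 21) + (10, 4). λ = (4 - 21)/(10 - 8) ≡ 12/2 mod 29. 2⁻¹ ≡ 15 (mod 29) since 2·15 = 30 ≡ 1, so λ ≡ 6.
  x = λ² - 8 - 10 = 36 - 18 ≡ 18; y = λ·(8 - 18) - 21 ≡ 6. → (18, 6)

(18, 6)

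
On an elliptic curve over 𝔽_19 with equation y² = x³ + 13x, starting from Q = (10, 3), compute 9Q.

(10, 16)

Repeated addition: build up to 9Q.
2Q: tangent at (10, 3): λ = (3·10² + 13)/(2·3) ≡ 9/6. 6⁻¹ ≡ 16 (mod 19), so λ ≡ 9·16 ≡ 11.
  x = λ² - 10 - 10 = 121 - 20 ≡ 6; y = λ·(10 - 6) - 3 ≡ 3. → (6, 3)
3Q: (6, 3) + (10, 3). λ = (3 - 3)/(10 - 6) ≡ 0/4 mod 19. 4⁻¹ ≡ 5 (mod 19), so λ ≡ 0.
  x = λ² - 6 - 10 = 0 - 16 ≡ 3; y = λ·(6 - 3) - 3 ≡ 16. → (3, 16)
4Q: (3, 16) + (10, 3). λ = (3 - 16)/(10 - 3) ≡ 6/7 mod 19. 7⁻¹ ≡ 11 (mod 19) since 7·11 = 77 ≡ 1, so λ ≡ 9.
  x = λ² - 3 - 10 = 81 - 13 ≡ 11; y = λ·(3 - 11) - 16 ≡ 7. → (11, 7)
5Q: (11, 7) + (10, 3). λ = (3 - 7)/(10 - 11) ≡ 15/18 mod 19. 18⁻¹ ≡ 18 (mod 19), so λ ≡ 4.
  x = λ² - 11 - 10 = 16 - 21 ≡ 14; y = λ·(11 - 14) - 7 ≡ 0. → (14, 0)
6Q: (14, 0) + (10, 3). λ = (3 - 0)/(10 - 14) ≡ 3/15 mod 19. 15⁻¹ ≡ 14 (mod 19), so λ ≡ 4.
  x = λ² - 14 - 10 = 16 - 24 ≡ 11; y = λ·(14 - 11) - 0 ≡ 12. → (11, 12)
7Q: (11, 12) + (10, 3). λ = (3 - 12)/(10 - 11) ≡ 10/18 mod 19. 18⁻¹ ≡ 18 (mod 19) since 18·18 = 324 ≡ 1, so λ ≡ 9.
  x = λ² - 11 - 10 = 81 - 21 ≡ 3; y = λ·(11 - 3) - 12 ≡ 3. → (3, 3)
8Q: (3, 3) + (10, 3). λ = (3 - 3)/(10 - 3) ≡ 0/7 mod 19. 7⁻¹ ≡ 11 (mod 19), so λ ≡ 0.
  x = λ² - 3 - 10 = 0 - 13 ≡ 6; y = λ·(3 - 6) - 3 ≡ 16. → (6, 16)
9Q: (6, 16) + (10, 3). λ = (3 - 16)/(10 - 6) ≡ 6/4 mod 19. 4⁻¹ ≡ 5 (mod 19) since 4·5 = 20 ≡ 1, so λ ≡ 11.
  x = λ² - 6 - 10 = 121 - 16 ≡ 10; y = λ·(6 - 10) - 16 ≡ 16. → (10, 16)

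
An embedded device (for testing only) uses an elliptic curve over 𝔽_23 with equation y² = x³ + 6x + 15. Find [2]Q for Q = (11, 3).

tangent at (11, 3): λ = (3·11² + 6)/(2·3) ≡ 1/6. 6⁻¹ ≡ 4 (mod 23), so λ ≡ 1·4 ≡ 4.
  x = λ² - 11 - 11 = 16 - 22 ≡ 17; y = λ·(11 - 17) - 3 ≡ 19. → (17, 19)

(17, 19)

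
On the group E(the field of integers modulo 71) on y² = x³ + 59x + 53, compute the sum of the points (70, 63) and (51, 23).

(70, 63) + (51, 23). λ = (23 - 63)/(51 - 70) ≡ 31/52 mod 71. 52⁻¹ ≡ 56 (mod 71), so λ ≡ 32.
  x = λ² - 70 - 51 = 1024 - 121 ≡ 51; y = λ·(70 - 51) - 63 ≡ 48. → (51, 48)

(51, 48)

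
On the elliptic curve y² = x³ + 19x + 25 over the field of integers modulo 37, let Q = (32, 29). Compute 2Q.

tangent at (32, 29): λ = (3·32² + 19)/(2·29) ≡ 20/21. 21⁻¹ ≡ 30 (mod 37) since 21·30 = 630 ≡ 1, so λ ≡ 20·30 ≡ 8.
  x = λ² - 32 - 32 = 64 - 64 ≡ 0; y = λ·(32 - 0) - 29 ≡ 5. → (0, 5)

(0, 5)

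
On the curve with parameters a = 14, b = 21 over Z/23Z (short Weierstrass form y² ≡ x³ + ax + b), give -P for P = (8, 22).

-(8, 22) = (8, -22 mod 23) = (8, 1).

(8, 1)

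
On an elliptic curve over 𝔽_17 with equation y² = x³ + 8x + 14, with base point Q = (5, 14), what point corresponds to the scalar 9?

Double-and-add on 9 = (1001)₂. Start with Q = (5, 14) for the leading 1-bit.
double: tangent at (5, 14): λ = (3·5² + 8)/(2·14) ≡ 15/11. 11⁻¹ ≡ 14 (mod 17), so λ ≡ 15·14 ≡ 6.
  x = λ² - 5 - 5 = 36 - 10 ≡ 9; y = λ·(5 - 9) - 14 ≡ 13. → (9, 13)
double: tangent at (9, 13): λ = (3·9² + 8)/(2·13) ≡ 13/9. 9⁻¹ ≡ 2 (mod 17) since 9·2 = 18 ≡ 1, so λ ≡ 13·2 ≡ 9.
  x = λ² - 9 - 9 = 81 - 18 ≡ 12; y = λ·(9 - 12) - 13 ≡ 11. → (12, 11)
double: tangent at (12, 11): λ = (3·12² + 8)/(2·11) ≡ 15/5. 5⁻¹ ≡ 7 (mod 17), so λ ≡ 15·7 ≡ 3.
  x = λ² - 12 - 12 = 9 - 24 ≡ 2; y = λ·(12 - 2) - 11 ≡ 2. → (2, 2)
add Q: (2, 2) + (5, 14). λ = (14 - 2)/(5 - 2) ≡ 12/3 mod 17. 3⁻¹ ≡ 6 (mod 17), so λ ≡ 4.
  x = λ² - 2 - 5 = 16 - 7 ≡ 9; y = λ·(2 - 9) - 2 ≡ 4. → (9, 4)

(9, 4)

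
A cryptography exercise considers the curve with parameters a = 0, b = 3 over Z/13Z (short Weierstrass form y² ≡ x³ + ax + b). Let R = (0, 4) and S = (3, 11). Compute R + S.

(0, 4) + (3, 11). λ = (11 - 4)/(3 - 0) ≡ 7/3 mod 13. 3⁻¹ ≡ 9 (mod 13), so λ ≡ 11.
  x = λ² - 0 - 3 = 121 - 3 ≡ 1; y = λ·(0 - 1) - 4 ≡ 11. → (1, 11)

(1, 11)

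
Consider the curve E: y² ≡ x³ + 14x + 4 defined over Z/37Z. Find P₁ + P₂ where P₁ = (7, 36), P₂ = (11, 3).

(7, 36) + (11, 3). λ = (3 - 36)/(11 - 7) ≡ 4/4 mod 37. 4⁻¹ ≡ 28 (mod 37), so λ ≡ 1.
  x = λ² - 7 - 11 = 1 - 18 ≡ 20; y = λ·(7 - 20) - 36 ≡ 25. → (20, 25)

(20, 25)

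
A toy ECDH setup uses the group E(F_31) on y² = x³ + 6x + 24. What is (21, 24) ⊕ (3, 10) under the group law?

(21, 7)

(21, 24) + (3, 10). λ = (10 - 24)/(3 - 21) ≡ 17/13 mod 31. 13⁻¹ ≡ 12 (mod 31), so λ ≡ 18.
  x = λ² - 21 - 3 = 324 - 24 ≡ 21; y = λ·(21 - 21) - 24 ≡ 7. → (21, 7)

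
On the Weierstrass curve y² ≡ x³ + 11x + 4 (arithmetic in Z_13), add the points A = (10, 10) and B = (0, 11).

(6, 0)

(10, 10) + (0, 11). λ = (11 - 10)/(0 - 10) ≡ 1/3 mod 13. 3⁻¹ ≡ 9 (mod 13), so λ ≡ 9.
  x = λ² - 10 - 0 = 81 - 10 ≡ 6; y = λ·(10 - 6) - 10 ≡ 0. → (6, 0)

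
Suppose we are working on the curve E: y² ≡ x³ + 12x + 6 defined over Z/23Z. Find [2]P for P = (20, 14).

(19, 3)

tangent at (20, 14): λ = (3·20² + 12)/(2·14) ≡ 16/5. 5⁻¹ ≡ 14 (mod 23), so λ ≡ 16·14 ≡ 17.
  x = λ² - 20 - 20 = 289 - 40 ≡ 19; y = λ·(20 - 19) - 14 ≡ 3. → (19, 3)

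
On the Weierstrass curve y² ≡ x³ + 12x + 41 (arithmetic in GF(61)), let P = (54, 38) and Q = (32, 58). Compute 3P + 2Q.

First 3P:
Repeated addition: build up to 3P.
2P: tangent at (54, 38): λ = (3·54² + 12)/(2·38) ≡ 37/15. 15⁻¹ ≡ 57 (mod 61) since 15·57 = 855 ≡ 1, so λ ≡ 37·57 ≡ 35.
  x = λ² - 54 - 54 = 1225 - 108 ≡ 19; y = λ·(54 - 19) - 38 ≡ 28. → (19, 28)
3P: (19, 28) + (54, 38). λ = (38 - 28)/(54 - 19) ≡ 10/35 mod 61. 35⁻¹ ≡ 7 (mod 61) since 35·7 = 245 ≡ 1, so λ ≡ 9.
  x = λ² - 19 - 54 = 81 - 73 ≡ 8; y = λ·(19 - 8) - 28 ≡ 10. → (8, 10)
3P = (8, 10).
Next 2Q:
Repeated addition: build up to 2Q.
2Q: tangent at (32, 58): λ = (3·32² + 12)/(2·58) ≡ 34/55. 55⁻¹ ≡ 10 (mod 61), so λ ≡ 34·10 ≡ 35.
  x = λ² - 32 - 32 = 1225 - 64 ≡ 2; y = λ·(32 - 2) - 58 ≡ 16. → (2, 16)
2Q = (2, 16).
Finally 3P + 2Q:
(8, 10) + (2, 16). λ = (16 - 10)/(2 - 8) ≡ 6/55 mod 61. 55⁻¹ ≡ 10 (mod 61) since 55·10 = 550 ≡ 1, so λ ≡ 60.
  x = λ² - 8 - 2 = 3600 - 10 ≡ 52; y = λ·(8 - 52) - 10 ≡ 34. → (52, 34)

(52, 34)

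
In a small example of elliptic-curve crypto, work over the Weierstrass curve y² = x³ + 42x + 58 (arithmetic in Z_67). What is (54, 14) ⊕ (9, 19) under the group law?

(54, 14) + (9, 19). λ = (19 - 14)/(9 - 54) ≡ 5/22 mod 67. 22⁻¹ ≡ 64 (mod 67), so λ ≡ 52.
  x = λ² - 54 - 9 = 2704 - 63 ≡ 28; y = λ·(54 - 28) - 14 ≡ 65. → (28, 65)

(28, 65)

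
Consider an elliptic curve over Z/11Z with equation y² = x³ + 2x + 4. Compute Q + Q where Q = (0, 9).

(3, 9)

tangent at (0, 9): λ = (3·0² + 2)/(2·9) ≡ 2/7. 7⁻¹ ≡ 8 (mod 11), so λ ≡ 2·8 ≡ 5.
  x = λ² - 0 - 0 = 25 - 0 ≡ 3; y = λ·(0 - 3) - 9 ≡ 9. → (3, 9)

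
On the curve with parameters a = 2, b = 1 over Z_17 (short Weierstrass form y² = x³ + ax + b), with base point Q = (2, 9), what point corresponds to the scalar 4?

Repeated addition: build up to 4Q.
2Q: tangent at (2, 9): λ = (3·2² + 2)/(2·9) ≡ 14/1. 1⁻¹ ≡ 1 (mod 17) since 1·1 = 1 ≡ 1, so λ ≡ 14·1 ≡ 14.
  x = λ² - 2 - 2 = 196 - 4 ≡ 5; y = λ·(2 - 5) - 9 ≡ 0. → (5, 0)
3Q: (5, 0) + (2, 9). λ = (9 - 0)/(2 - 5) ≡ 9/14 mod 17. 14⁻¹ ≡ 11 (mod 17) since 14·11 = 154 ≡ 1, so λ ≡ 14.
  x = λ² - 5 - 2 = 196 - 7 ≡ 2; y = λ·(5 - 2) - 0 ≡ 8. → (2, 8)
4Q: (2, 8) + (2, 9): same x and y₁ ≡ -y₂, so the sum is ∞.

O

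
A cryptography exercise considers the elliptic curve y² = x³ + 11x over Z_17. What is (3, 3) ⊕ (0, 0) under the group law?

(3, 3) + (0, 0). λ = (0 - 3)/(0 - 3) ≡ 14/14 mod 17. 14⁻¹ ≡ 11 (mod 17) since 14·11 = 154 ≡ 1, so λ ≡ 1.
  x = λ² - 3 - 0 = 1 - 3 ≡ 15; y = λ·(3 - 15) - 3 ≡ 2. → (15, 2)

(15, 2)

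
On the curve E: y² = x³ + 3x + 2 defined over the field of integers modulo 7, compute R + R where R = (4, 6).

(0, 4)

tangent at (4, 6): λ = (3·4² + 3)/(2·6) ≡ 2/5. 5⁻¹ ≡ 3 (mod 7), so λ ≡ 2·3 ≡ 6.
  x = λ² - 4 - 4 = 36 - 8 ≡ 0; y = λ·(4 - 0) - 6 ≡ 4. → (0, 4)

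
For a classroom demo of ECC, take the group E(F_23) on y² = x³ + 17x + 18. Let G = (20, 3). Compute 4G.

(11, 8)

Repeated addition: build up to 4G.
2G: tangent at (20, 3): λ = (3·20² + 17)/(2·3) ≡ 21/6. 6⁻¹ ≡ 4 (mod 23), so λ ≡ 21·4 ≡ 15.
  x = λ² - 20 - 20 = 225 - 40 ≡ 1; y = λ·(20 - 1) - 3 ≡ 6. → (1, 6)
3G: (1, 6) + (20, 3). λ = (3 - 6)/(20 - 1) ≡ 20/19 mod 23. 19⁻¹ ≡ 17 (mod 23) since 19·17 = 323 ≡ 1, so λ ≡ 18.
  x = λ² - 1 - 20 = 324 - 21 ≡ 4; y = λ·(1 - 4) - 6 ≡ 9. → (4, 9)
4G: (4, 9) + (20, 3). λ = (3 - 9)/(20 - 4) ≡ 17/16 mod 23. 16⁻¹ ≡ 13 (mod 23), so λ ≡ 14.
  x = λ² - 4 - 20 = 196 - 24 ≡ 11; y = λ·(4 - 11) - 9 ≡ 8. → (11, 8)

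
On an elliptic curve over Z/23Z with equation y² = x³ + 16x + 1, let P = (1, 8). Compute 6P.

(18, 16)

Double-and-add on 6 = (110)₂. Start with P = (1, 8) for the leading 1-bit.
double: tangent at (1, 8): λ = (3·1² + 16)/(2·8) ≡ 19/16. 16⁻¹ ≡ 13 (mod 23) since 16·13 = 208 ≡ 1, so λ ≡ 19·13 ≡ 17.
  x = λ² - 1 - 1 = 289 - 2 ≡ 11; y = λ·(1 - 11) - 8 ≡ 6. → (11, 6)
add P: (11, 6) + (1, 8). λ = (8 - 6)/(1 - 11) ≡ 2/13 mod 23. 13⁻¹ ≡ 16 (mod 23), so λ ≡ 9.
  x = λ² - 11 - 1 = 81 - 12 ≡ 0; y = λ·(11 - 0) - 6 ≡ 1. → (0, 1)
double: tangent at (0, 1): λ = (3·0² + 16)/(2·1) ≡ 16/2. 2⁻¹ ≡ 12 (mod 23), so λ ≡ 16·12 ≡ 8.
  x = λ² - 0 - 0 = 64 - 0 ≡ 18; y = λ·(0 - 18) - 1 ≡ 16. → (18, 16)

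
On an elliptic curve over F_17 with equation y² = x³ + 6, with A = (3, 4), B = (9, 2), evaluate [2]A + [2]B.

First 2A:
Repeated addition: build up to 2A.
2A: tangent at (3, 4): λ = (3·3² + 0)/(2·4) ≡ 10/8. 8⁻¹ ≡ 15 (mod 17), so λ ≡ 10·15 ≡ 14.
  x = λ² - 3 - 3 = 196 - 6 ≡ 3; y = λ·(3 - 3) - 4 ≡ 13. → (3, 13)
2A = (3, 13).
Next 2B:
Repeated addition: build up to 2B.
2B: tangent at (9, 2): λ = (3·9² + 0)/(2·2) ≡ 5/4. 4⁻¹ ≡ 13 (mod 17) since 4·13 = 52 ≡ 1, so λ ≡ 5·13 ≡ 14.
  x = λ² - 9 - 9 = 196 - 18 ≡ 8; y = λ·(9 - 8) - 2 ≡ 12. → (8, 12)
2B = (8, 12).
Finally 2A + 2B:
(3, 13) + (8, 12). λ = (12 - 13)/(8 - 3) ≡ 16/5 mod 17. 5⁻¹ ≡ 7 (mod 17) since 5·7 = 35 ≡ 1, so λ ≡ 10.
  x = λ² - 3 - 8 = 100 - 11 ≡ 4; y = λ·(3 - 4) - 13 ≡ 11. → (4, 11)

(4, 11)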